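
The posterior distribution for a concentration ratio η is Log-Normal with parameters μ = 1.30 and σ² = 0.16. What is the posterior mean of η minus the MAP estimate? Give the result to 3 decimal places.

0.848

Mode = exp(μ − σ²) = exp(1.14) = 3.127.
Mean = exp(μ + σ²/2) = exp(1.380) = 3.975.
Difference = 3.975 − 3.127 = 0.848.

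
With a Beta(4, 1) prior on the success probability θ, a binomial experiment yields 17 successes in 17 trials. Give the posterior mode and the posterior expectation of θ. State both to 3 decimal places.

Posterior: Beta(4+17, 1+0) = Beta(21, 1).
Since β = 1 ≤ 1 and α > 1, the Beta density is monotone increasing on [0,1]; the mode is at 1.
Mean = 21/(21+1) = 0.955.

MAP = 1.000; posterior mean = 0.955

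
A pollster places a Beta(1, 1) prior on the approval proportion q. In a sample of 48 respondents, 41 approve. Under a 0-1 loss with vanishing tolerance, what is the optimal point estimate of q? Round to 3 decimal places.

0.854

Posterior: Beta(1+41, 1+7) = Beta(42, 8).
Mode = (42−1)/(42+8−2) = 41/48 = 0.854.
With a flat prior the MAP equals the MLE, 41/48.
Mean = 42/(42+8) = 42/50 = 0.840.
This is the posterior mode — the MAP estimate.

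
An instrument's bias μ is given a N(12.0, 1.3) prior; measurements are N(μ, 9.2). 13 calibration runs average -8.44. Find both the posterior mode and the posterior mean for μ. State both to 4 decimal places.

posterior mode = -1.2351, posterior mean = -1.2351

Posterior for μ is Normal. Precision-weighted mean: (1/1.3·12.0 + 13/9.2·-8.44) / (1/1.3 + 13/9.2) = -1.2351.
A Normal posterior is symmetric, so mode = mean.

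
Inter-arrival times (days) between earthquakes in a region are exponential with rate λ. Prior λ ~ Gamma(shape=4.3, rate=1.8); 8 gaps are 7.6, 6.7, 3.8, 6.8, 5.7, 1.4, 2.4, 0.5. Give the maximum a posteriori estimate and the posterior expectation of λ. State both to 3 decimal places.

MAP = 0.308; posterior mean = 0.335

Σ times = 34.9. Posterior: Gamma(shape = 4.3+8 = 12.3, rate = 1.8+34.9 = 36.7).
Mode = (α−1)/β = 11.3/36.7 = 0.308.
Mean = α/β = 12.3/36.7 = 0.335.
The mean is pulled above the mode by the posterior's right skew.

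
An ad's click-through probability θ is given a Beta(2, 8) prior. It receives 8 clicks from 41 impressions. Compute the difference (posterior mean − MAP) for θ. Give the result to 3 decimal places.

0.012

Posterior: Beta(2+8, 8+33) = Beta(10, 41).
Mode = (10−1)/(10+41−2) = 9/49 = 0.184.
Mean = 10/(10+41) = 10/51 = 0.196.
Difference = 0.196 − 0.184 = 0.012.
Mean > mode: the posterior has a right tail.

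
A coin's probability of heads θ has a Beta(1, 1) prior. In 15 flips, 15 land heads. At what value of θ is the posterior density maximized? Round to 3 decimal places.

Posterior: Beta(1+15, 1+0) = Beta(16, 1).
Since β = 1 ≤ 1 and α > 1, the Beta density is monotone increasing on [0,1]; the mode is at 1.
Mean = 16/(16+1) = 0.941.
This is the posterior mode — the MAP estimate.

1.000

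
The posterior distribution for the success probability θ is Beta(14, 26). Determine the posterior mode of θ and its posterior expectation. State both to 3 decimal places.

Mode = (14−1)/(14+26−2) = 13/38 = 0.342.
Mean = 14/(14+26) = 14/40 = 0.350.
The posterior is right-skewed, so the mean exceeds the mode.

θ_MAP = 0.342, E[θ|data] = 0.350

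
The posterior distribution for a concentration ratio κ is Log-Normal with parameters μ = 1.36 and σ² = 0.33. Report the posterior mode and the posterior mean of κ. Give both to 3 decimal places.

κ_MAP = 2.801, E[κ|data] = 4.595

Mode = exp(μ − σ²) = exp(1.03) = 2.801.
Mean = exp(μ + σ²/2) = exp(1.525) = 4.595.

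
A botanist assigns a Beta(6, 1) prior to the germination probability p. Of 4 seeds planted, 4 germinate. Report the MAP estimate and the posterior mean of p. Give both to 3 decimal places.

Posterior: Beta(6+4, 1+0) = Beta(10, 1).
Since β = 1 ≤ 1 and α > 1, the Beta density is monotone increasing on [0,1]; the mode is at 1.
Mean = 10/(10+1) = 0.909.

p_MAP = 1.000, E[p|data] = 0.909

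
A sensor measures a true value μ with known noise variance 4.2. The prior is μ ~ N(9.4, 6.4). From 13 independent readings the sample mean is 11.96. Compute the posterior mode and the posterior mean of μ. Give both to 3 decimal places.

Posterior for μ is Normal. Precision-weighted mean: (1/6.4·9.4 + 13/4.2·11.96) / (1/6.4 + 13/4.2) = 11.837.
A Normal posterior is symmetric, so mode = mean.

posterior mode = 11.837, posterior mean = 11.837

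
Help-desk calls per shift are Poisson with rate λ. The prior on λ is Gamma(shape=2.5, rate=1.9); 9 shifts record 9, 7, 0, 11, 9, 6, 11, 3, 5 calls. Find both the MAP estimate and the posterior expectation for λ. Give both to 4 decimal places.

MAP estimate = 5.7339, posterior expectation = 5.8257

Σ counts = 61. Posterior: Gamma(shape = 2.5+61 = 63.5, rate = 1.9+9 = 10.9).
Mode = (α−1)/β = 62.5/10.9 = 5.7339.
Mean = α/β = 63.5/10.9 = 5.8257.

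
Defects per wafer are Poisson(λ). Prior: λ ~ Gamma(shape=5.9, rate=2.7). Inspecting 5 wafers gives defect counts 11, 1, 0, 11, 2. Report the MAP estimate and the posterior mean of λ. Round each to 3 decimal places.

MAP estimate = 3.883, posterior mean = 4.013

Σ counts = 25. Posterior: Gamma(shape = 5.9+25 = 30.9, rate = 2.7+5 = 7.7).
Mode = (α−1)/β = 29.9/7.7 = 3.883.
Mean = α/β = 30.9/7.7 = 4.013.
Right-skewed posterior ⇒ mode < mean.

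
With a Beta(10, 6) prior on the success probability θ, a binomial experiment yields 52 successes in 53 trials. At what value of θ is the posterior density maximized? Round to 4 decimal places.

0.9104

Posterior: Beta(10+52, 6+1) = Beta(62, 7).
Mode = (62−1)/(62+7−2) = 61/67 = 0.9104.
Mean = 62/(62+7) = 62/69 = 0.8986.
This is the posterior mode — the MAP estimate.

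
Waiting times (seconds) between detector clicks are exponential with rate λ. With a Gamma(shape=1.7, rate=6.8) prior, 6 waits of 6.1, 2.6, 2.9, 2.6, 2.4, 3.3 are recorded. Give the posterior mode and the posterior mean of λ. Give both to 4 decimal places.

Σ times = 19.9. Posterior: Gamma(shape = 1.7+6 = 7.7, rate = 6.8+19.9 = 26.7).
Mode = (α−1)/β = 6.7/26.7 = 0.2509.
Mean = α/β = 7.7/26.7 = 0.2884.
The mean is pulled above the mode by the posterior's right skew.

posterior mode = 0.2509, posterior mean = 0.2884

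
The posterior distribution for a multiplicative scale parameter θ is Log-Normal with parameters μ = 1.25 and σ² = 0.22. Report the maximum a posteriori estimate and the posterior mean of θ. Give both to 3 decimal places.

MAP = 2.801; posterior mean = 3.896

Mode = exp(μ − σ²) = exp(1.03) = 2.801.
Mean = exp(μ + σ²/2) = exp(1.360) = 3.896.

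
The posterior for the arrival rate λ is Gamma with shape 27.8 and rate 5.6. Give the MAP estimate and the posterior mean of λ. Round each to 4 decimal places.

MAP: 4.7857. Posterior mean: 4.9643.

Mode = (α−1)/β = 26.8/5.6 = 4.7857.
Mean = α/β = 27.8/5.6 = 4.9643.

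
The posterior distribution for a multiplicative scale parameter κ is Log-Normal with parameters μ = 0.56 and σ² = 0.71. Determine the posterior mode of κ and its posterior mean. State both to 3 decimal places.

MAP = 0.861; posterior mean = 2.497

Mode = exp(μ − σ²) = exp(-0.15) = 0.861.
Mean = exp(μ + σ²/2) = exp(0.915) = 2.497.
The mean is pulled above the mode by the posterior's right skew.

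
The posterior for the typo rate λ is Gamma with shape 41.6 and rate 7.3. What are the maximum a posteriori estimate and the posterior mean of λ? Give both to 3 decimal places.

Mode = (α−1)/β = 40.6/7.3 = 5.562.
Mean = α/β = 41.6/7.3 = 5.699.
The mean is pulled above the mode by the posterior's right skew.

MAP = 5.562, posterior mean = 5.699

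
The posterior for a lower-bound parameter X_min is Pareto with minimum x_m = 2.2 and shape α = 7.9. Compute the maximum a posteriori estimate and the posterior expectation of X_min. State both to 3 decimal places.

X_min_MAP = 2.200, E[X_min|data] = 2.519

The Pareto density is strictly decreasing on [x_m, ∞), so the mode is x_m = 2.200.
Mean = α·x_m/(α−1) = 7.9·2.2/6.9 = 2.519.
Mean > mode: the posterior has a right tail.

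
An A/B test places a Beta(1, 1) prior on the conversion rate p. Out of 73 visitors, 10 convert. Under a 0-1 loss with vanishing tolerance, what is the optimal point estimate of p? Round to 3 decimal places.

0.137

Posterior: Beta(1+10, 1+63) = Beta(11, 64).
Mode = (11−1)/(11+64−2) = 10/73 = 0.137.
With a flat prior the MAP equals the MLE, 10/73.
Mean = 11/(11+64) = 11/75 = 0.147.
This is the posterior mode — the MAP estimate.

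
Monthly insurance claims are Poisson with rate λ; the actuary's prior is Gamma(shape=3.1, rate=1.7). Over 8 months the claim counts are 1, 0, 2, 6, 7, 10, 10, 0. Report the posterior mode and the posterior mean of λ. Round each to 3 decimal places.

Σ counts = 36. Posterior: Gamma(shape = 3.1+36 = 39.1, rate = 1.7+8 = 9.7).
Mode = (α−1)/β = 38.1/9.7 = 3.928.
Mean = α/β = 39.1/9.7 = 4.031.

MAP: 3.928. Posterior mean: 4.031.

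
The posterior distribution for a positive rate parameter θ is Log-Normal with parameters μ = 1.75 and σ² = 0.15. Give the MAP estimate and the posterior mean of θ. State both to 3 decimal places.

Mode = exp(μ − σ²) = exp(1.60) = 4.953.
Mean = exp(μ + σ²/2) = exp(1.825) = 6.203.

MAP: 4.953. Posterior mean: 6.203.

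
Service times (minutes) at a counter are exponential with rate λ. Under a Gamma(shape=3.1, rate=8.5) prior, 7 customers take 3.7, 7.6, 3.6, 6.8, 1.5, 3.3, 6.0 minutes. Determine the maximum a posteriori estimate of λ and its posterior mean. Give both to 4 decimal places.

MAP: 0.2220. Posterior mean: 0.2463.

Σ times = 32.5. Posterior: Gamma(shape = 3.1+7 = 10.1, rate = 8.5+32.5 = 41.0).
Mode = (α−1)/β = 9.1/41.0 = 0.2220.
Mean = α/β = 10.1/41.0 = 0.2463.
The posterior is right-skewed, so the mean exceeds the mode.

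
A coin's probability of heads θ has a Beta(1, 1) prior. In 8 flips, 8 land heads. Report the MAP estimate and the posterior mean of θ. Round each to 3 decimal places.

Posterior: Beta(1+8, 1+0) = Beta(9, 1).
Since β = 1 ≤ 1 and α > 1, the Beta density is monotone increasing on [0,1]; the mode is at 1.
Mean = 9/(9+1) = 0.900.
The posterior is left-skewed, so the mode exceeds the mean.

MAP estimate = 1.000, posterior mean = 0.900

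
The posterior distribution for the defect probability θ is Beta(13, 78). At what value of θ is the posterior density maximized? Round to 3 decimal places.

Mode = (13−1)/(13+78−2) = 12/89 = 0.135.
Mean = 13/(13+78) = 13/91 = 0.143.
This is the posterior mode — the MAP estimate.

0.135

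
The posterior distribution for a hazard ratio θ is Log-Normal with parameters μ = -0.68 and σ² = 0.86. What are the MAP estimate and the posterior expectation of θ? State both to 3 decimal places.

MAP = 0.214; posterior mean = 0.779

Mode = exp(μ − σ²) = exp(-1.54) = 0.214.
Mean = exp(μ + σ²/2) = exp(-0.250) = 0.779.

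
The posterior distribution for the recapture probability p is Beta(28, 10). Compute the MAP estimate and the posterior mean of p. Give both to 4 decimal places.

MAP = 0.7500; posterior mean = 0.7368

Mode = (28−1)/(28+10−2) = 27/36 = 0.7500.
Mean = 28/(28+10) = 28/38 = 0.7368.
The mean is pulled below the mode by the posterior's left skew.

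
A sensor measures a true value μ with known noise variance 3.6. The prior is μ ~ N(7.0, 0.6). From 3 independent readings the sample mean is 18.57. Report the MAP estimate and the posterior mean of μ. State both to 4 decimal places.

MAP: 10.8567. Posterior mean: 10.8567.

Posterior for μ is Normal. Precision-weighted mean: (1/0.6·7.0 + 3/3.6·18.57) / (1/0.6 + 3/3.6) = 10.8567.
A Normal posterior is symmetric, so mode = mean.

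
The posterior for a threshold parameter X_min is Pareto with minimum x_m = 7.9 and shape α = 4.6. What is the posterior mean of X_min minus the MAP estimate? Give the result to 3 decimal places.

The Pareto density is strictly decreasing on [x_m, ∞), so the mode is x_m = 7.900.
Mean = α·x_m/(α−1) = 4.6·7.9/3.6 = 10.094.
Difference = 10.094 − 7.900 = 2.194.

2.194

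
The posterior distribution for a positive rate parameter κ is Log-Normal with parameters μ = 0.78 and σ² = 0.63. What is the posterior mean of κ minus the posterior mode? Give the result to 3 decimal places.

Mode = exp(μ − σ²) = exp(0.15) = 1.162.
Mean = exp(μ + σ²/2) = exp(1.095) = 2.989.
Difference = 2.989 − 1.162 = 1.827.

1.827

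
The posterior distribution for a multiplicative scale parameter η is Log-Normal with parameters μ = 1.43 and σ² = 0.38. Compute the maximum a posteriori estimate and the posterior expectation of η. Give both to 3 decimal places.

Mode = exp(μ − σ²) = exp(1.05) = 2.858.
Mean = exp(μ + σ²/2) = exp(1.620) = 5.053.

η_MAP = 2.858, E[η|data] = 5.053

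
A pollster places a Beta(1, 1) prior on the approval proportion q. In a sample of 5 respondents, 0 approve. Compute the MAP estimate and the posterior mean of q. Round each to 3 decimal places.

Posterior: Beta(1+0, 1+5) = Beta(1, 6).
Since α = 1 ≤ 1 and β > 1, the Beta density is monotone decreasing on [0,1]; the mode is at 0.
Mean = 1/(1+6) = 0.143.

q_MAP = 0.000, E[q|data] = 0.143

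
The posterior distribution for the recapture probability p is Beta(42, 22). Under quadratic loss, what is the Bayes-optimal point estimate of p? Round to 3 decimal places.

Mode = (42−1)/(42+22−2) = 41/62 = 0.661.
Mean = 42/(42+22) = 42/64 = 0.656.
Quadratic loss ⇒ the optimal estimator is the posterior mean.

0.656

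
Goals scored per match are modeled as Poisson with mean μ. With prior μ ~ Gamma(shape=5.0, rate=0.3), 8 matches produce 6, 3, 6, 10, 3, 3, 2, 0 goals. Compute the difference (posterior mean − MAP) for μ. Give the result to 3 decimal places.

Σ counts = 33. Posterior: Gamma(shape = 5.0+33 = 38.0, rate = 0.3+8 = 8.3).
Mode = (α−1)/β = 37.0/8.3 = 4.458.
Mean = α/β = 38.0/8.3 = 4.578.
Difference = 4.578 − 4.458 = 0.120.
The posterior is right-skewed, so the mean exceeds the mode.

0.120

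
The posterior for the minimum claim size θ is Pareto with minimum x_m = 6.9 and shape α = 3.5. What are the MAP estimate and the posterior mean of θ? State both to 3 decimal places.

MAP = 6.900; posterior mean = 9.660

The Pareto density is strictly decreasing on [x_m, ∞), so the mode is x_m = 6.900.
Mean = α·x_m/(α−1) = 3.5·6.9/2.5 = 9.660.
Right-skewed posterior ⇒ mode < mean.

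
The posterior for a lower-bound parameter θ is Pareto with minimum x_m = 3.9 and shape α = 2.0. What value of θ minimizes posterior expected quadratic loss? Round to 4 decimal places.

7.8000

The Pareto density is strictly decreasing on [x_m, ∞), so the mode is x_m = 3.9000.
Mean = α·x_m/(α−1) = 2.0·3.9/1.0 = 7.8000.
Quadratic loss ⇒ the optimal estimator is the posterior mean.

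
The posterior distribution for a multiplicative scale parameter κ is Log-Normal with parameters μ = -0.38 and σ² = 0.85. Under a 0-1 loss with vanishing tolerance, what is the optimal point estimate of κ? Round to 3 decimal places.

Mode = exp(μ − σ²) = exp(-1.23) = 0.292.
Mean = exp(μ + σ²/2) = exp(0.045) = 1.046.
This is the posterior mode — the MAP estimate.

0.292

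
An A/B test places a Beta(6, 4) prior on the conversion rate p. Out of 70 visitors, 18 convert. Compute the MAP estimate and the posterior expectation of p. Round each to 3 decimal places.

Posterior: Beta(6+18, 4+52) = Beta(24, 56).
Mode = (24−1)/(24+56−2) = 23/78 = 0.295.
Mean = 24/(24+56) = 24/80 = 0.300.
The mean is pulled above the mode by the posterior's right skew.

MAP estimate = 0.295, posterior expectation = 0.300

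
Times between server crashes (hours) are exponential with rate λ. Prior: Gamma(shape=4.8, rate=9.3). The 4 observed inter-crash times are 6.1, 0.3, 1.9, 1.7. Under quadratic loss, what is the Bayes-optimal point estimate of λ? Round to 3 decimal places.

Σ times = 10.0. Posterior: Gamma(shape = 4.8+4 = 8.8, rate = 9.3+10.0 = 19.3).
Mode = (α−1)/β = 7.8/19.3 = 0.404.
Mean = α/β = 8.8/19.3 = 0.456.
Quadratic loss ⇒ the optimal estimator is the posterior mean.

0.456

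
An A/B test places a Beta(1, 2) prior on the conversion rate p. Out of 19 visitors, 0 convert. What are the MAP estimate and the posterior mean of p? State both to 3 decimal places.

Posterior: Beta(1+0, 2+19) = Beta(1, 21).
Since α = 1 ≤ 1 and β > 1, the Beta density is monotone decreasing on [0,1]; the mode is at 0.
Mean = 1/(1+21) = 0.045.
The mean is pulled above the mode by the posterior's right skew.

MAP = 0.000, posterior mean = 0.045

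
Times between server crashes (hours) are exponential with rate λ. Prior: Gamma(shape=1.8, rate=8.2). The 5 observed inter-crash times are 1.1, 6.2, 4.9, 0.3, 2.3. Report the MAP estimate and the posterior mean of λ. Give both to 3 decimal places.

MAP: 0.252. Posterior mean: 0.296.

Σ times = 14.8. Posterior: Gamma(shape = 1.8+5 = 6.8, rate = 8.2+14.8 = 23.0).
Mode = (α−1)/β = 5.8/23.0 = 0.252.
Mean = α/β = 6.8/23.0 = 0.296.
The posterior is right-skewed, so the mean exceeds the mode.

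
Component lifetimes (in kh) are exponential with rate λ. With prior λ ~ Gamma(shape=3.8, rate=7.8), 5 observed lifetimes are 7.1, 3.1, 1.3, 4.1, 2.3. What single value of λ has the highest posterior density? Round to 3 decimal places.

0.304

Σ times = 17.9. Posterior: Gamma(shape = 3.8+5 = 8.8, rate = 7.8+17.9 = 25.7).
Mode = (α−1)/β = 7.8/25.7 = 0.304.
Mean = α/β = 8.8/25.7 = 0.342.
This is the posterior mode — the MAP estimate.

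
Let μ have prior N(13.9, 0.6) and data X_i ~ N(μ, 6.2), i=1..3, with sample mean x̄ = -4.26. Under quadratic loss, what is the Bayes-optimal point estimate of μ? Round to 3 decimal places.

9.814

Posterior for μ is Normal. Precision-weighted mean: (1/0.6·13.9 + 3/6.2·-4.26) / (1/0.6 + 3/6.2) = 9.814.
A Normal posterior is symmetric, so mode = mean.
Quadratic loss ⇒ the optimal estimator is the posterior mean.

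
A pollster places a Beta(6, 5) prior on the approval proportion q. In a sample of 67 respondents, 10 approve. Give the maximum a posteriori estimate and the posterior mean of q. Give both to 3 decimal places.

Posterior: Beta(6+10, 5+57) = Beta(16, 62).
Mode = (16−1)/(16+62−2) = 15/76 = 0.197.
Mean = 16/(16+62) = 16/78 = 0.205.
Right-skewed posterior ⇒ mode < mean.

MAP: 0.197. Posterior mean: 0.205.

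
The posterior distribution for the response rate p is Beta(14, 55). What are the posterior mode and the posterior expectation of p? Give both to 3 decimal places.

MAP = 0.194; posterior mean = 0.203

Mode = (14−1)/(14+55−2) = 13/67 = 0.194.
Mean = 14/(14+55) = 14/69 = 0.203.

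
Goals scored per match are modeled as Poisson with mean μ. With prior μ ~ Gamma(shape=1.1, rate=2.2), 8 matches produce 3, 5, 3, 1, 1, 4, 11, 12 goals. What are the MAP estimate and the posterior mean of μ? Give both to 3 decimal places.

Σ counts = 40. Posterior: Gamma(shape = 1.1+40 = 41.1, rate = 2.2+8 = 10.2).
Mode = (α−1)/β = 40.1/10.2 = 3.931.
Mean = α/β = 41.1/10.2 = 4.029.
Right-skewed posterior ⇒ mode < mean.

MAP: 3.931. Posterior mean: 4.029.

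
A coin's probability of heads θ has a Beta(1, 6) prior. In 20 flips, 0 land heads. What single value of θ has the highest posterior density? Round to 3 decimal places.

0.000

Posterior: Beta(1+0, 6+20) = Beta(1, 26).
Since α = 1 ≤ 1 and β > 1, the Beta density is monotone decreasing on [0,1]; the mode is at 0.
Mean = 1/(1+26) = 0.037.
This is the posterior mode — the MAP estimate.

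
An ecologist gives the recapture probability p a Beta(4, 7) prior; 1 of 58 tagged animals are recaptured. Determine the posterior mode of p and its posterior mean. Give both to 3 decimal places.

MAP = 0.060, posterior mean = 0.072

Posterior: Beta(4+1, 7+57) = Beta(5, 64).
Mode = (5−1)/(5+64−2) = 4/67 = 0.060.
Mean = 5/(5+64) = 5/69 = 0.072.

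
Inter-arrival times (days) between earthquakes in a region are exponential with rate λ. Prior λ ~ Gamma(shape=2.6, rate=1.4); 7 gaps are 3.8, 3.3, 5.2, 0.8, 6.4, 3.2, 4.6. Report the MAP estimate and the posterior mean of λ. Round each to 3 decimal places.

Σ times = 27.3. Posterior: Gamma(shape = 2.6+7 = 9.6, rate = 1.4+27.3 = 28.7).
Mode = (α−1)/β = 8.6/28.7 = 0.300.
Mean = α/β = 9.6/28.7 = 0.334.

MAP estimate = 0.300, posterior mean = 0.334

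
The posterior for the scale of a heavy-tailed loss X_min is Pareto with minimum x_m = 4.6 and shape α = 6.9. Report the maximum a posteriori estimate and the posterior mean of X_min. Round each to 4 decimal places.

maximum a posteriori estimate = 4.6000, posterior mean = 5.3797

The Pareto density is strictly decreasing on [x_m, ∞), so the mode is x_m = 4.6000.
Mean = α·x_m/(α−1) = 6.9·4.6/5.9 = 5.3797.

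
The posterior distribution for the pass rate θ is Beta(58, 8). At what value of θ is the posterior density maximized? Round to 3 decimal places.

Mode = (58−1)/(58+8−2) = 57/64 = 0.891.
Mean = 58/(58+8) = 58/66 = 0.879.
This is the posterior mode — the MAP estimate.

0.891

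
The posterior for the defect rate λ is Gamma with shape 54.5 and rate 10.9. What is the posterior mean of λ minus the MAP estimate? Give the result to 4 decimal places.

0.0917

Mode = (α−1)/β = 53.5/10.9 = 4.9083.
Mean = α/β = 54.5/10.9 = 5.0000.
Difference = 5.0000 − 4.9083 = 0.0917.
The mean is pulled above the mode by the posterior's right skew.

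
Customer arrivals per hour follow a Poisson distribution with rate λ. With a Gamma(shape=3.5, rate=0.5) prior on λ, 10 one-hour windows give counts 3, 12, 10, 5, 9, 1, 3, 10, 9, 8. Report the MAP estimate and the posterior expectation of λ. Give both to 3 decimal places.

MAP = 6.905, posterior mean = 7.000

Σ counts = 70. Posterior: Gamma(shape = 3.5+70 = 73.5, rate = 0.5+10 = 10.5).
Mode = (α−1)/β = 72.5/10.5 = 6.905.
Mean = α/β = 73.5/10.5 = 7.000.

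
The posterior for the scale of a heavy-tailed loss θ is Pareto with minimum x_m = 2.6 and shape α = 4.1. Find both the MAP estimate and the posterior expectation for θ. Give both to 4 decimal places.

The Pareto density is strictly decreasing on [x_m, ∞), so the mode is x_m = 2.6000.
Mean = α·x_m/(α−1) = 4.1·2.6/3.1 = 3.4387.

MAP = 2.6000; posterior mean = 3.4387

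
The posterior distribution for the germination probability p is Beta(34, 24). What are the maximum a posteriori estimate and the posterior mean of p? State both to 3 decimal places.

Mode = (34−1)/(34+24−2) = 33/56 = 0.589.
Mean = 34/(34+24) = 34/58 = 0.586.
The posterior is left-skewed, so the mode exceeds the mean.

MAP = 0.589, posterior mean = 0.586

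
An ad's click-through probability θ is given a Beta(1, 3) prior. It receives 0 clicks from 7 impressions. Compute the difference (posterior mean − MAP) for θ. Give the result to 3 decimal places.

Posterior: Beta(1+0, 3+7) = Beta(1, 10).
Since α = 1 ≤ 1 and β > 1, the Beta density is monotone decreasing on [0,1]; the mode is at 0.
Mean = 1/(1+10) = 0.091.
Difference = 0.091 − 0.000 = 0.091.
The posterior is right-skewed, so the mean exceeds the mode.

0.091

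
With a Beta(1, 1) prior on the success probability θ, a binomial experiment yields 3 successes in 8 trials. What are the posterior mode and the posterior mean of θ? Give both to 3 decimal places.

Posterior: Beta(1+3, 1+5) = Beta(4, 6).
Mode = (4−1)/(4+6−2) = 3/8 = 0.375.
With a flat prior the MAP equals the MLE, 3/8.
Mean = 4/(4+6) = 4/10 = 0.400.

MAP: 0.375. Posterior mean: 0.400.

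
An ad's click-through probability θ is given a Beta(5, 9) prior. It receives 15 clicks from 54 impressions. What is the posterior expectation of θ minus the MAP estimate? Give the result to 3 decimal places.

0.006

Posterior: Beta(5+15, 9+39) = Beta(20, 48).
Mode = (20−1)/(20+48−2) = 19/66 = 0.288.
Mean = 20/(20+48) = 20/68 = 0.294.
Difference = 0.294 − 0.288 = 0.006.
Mean > mode: the posterior has a right tail.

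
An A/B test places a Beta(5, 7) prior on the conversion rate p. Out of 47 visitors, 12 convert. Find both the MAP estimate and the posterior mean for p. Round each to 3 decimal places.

Posterior: Beta(5+12, 7+35) = Beta(17, 42).
Mode = (17−1)/(17+42−2) = 16/57 = 0.281.
Mean = 17/(17+42) = 17/59 = 0.288.
Mean > mode: the posterior has a right tail.

MAP estimate = 0.281, posterior mean = 0.288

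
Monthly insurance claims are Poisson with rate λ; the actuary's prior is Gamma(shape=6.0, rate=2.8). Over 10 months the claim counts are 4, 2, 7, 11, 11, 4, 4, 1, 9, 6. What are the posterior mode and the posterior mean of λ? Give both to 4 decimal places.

MAP = 5.0000, posterior mean = 5.0781

Σ counts = 59. Posterior: Gamma(shape = 6.0+59 = 65.0, rate = 2.8+10 = 12.8).
Mode = (α−1)/β = 64.0/12.8 = 5.0000.
Mean = α/β = 65.0/12.8 = 5.0781.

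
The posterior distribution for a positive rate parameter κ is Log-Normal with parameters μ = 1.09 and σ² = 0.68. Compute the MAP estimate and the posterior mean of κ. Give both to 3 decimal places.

MAP = 1.507, posterior mean = 4.179

Mode = exp(μ − σ²) = exp(0.41) = 1.507.
Mean = exp(μ + σ²/2) = exp(1.430) = 4.179.
The posterior is right-skewed, so the mean exceeds the mode.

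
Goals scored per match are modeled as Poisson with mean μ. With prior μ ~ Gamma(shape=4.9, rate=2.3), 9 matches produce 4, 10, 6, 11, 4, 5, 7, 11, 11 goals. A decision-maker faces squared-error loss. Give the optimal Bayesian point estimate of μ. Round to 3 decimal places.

Σ counts = 69. Posterior: Gamma(shape = 4.9+69 = 73.9, rate = 2.3+9 = 11.3).
Mode = (α−1)/β = 72.9/11.3 = 6.451.
Mean = α/β = 73.9/11.3 = 6.540.
Squared-error loss ⇒ the optimal estimator is the posterior mean.

6.540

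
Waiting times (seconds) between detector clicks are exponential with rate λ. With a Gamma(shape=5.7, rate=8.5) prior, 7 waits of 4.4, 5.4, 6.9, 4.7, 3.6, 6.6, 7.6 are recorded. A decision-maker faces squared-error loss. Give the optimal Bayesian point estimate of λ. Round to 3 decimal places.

0.266

Σ times = 39.2. Posterior: Gamma(shape = 5.7+7 = 12.7, rate = 8.5+39.2 = 47.7).
Mode = (α−1)/β = 11.7/47.7 = 0.245.
Mean = α/β = 12.7/47.7 = 0.266.
Squared-error loss ⇒ the optimal estimator is the posterior mean.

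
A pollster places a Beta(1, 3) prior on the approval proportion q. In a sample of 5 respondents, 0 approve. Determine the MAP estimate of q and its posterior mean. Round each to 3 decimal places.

Posterior: Beta(1+0, 3+5) = Beta(1, 8).
Since α = 1 ≤ 1 and β > 1, the Beta density is monotone decreasing on [0,1]; the mode is at 0.
Mean = 1/(1+8) = 0.111.

MAP = 0.000, posterior mean = 0.111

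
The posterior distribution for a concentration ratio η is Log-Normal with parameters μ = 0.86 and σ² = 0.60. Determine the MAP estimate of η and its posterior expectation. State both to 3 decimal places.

MAP = 1.297, posterior mean = 3.190

Mode = exp(μ − σ²) = exp(0.26) = 1.297.
Mean = exp(μ + σ²/2) = exp(1.160) = 3.190.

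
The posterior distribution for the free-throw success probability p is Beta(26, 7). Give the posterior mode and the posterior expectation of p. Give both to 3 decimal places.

MAP = 0.806; posterior mean = 0.788

Mode = (26−1)/(26+7−2) = 25/31 = 0.806.
Mean = 26/(26+7) = 26/33 = 0.788.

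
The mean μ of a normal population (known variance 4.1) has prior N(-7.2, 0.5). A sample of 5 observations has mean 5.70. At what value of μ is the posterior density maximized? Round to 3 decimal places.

Posterior for μ is Normal. Precision-weighted mean: (1/0.5·-7.2 + 5/4.1·5.70) / (1/0.5 + 5/4.1) = -2.314.
A Normal posterior is symmetric, so mode = mean.
This is the posterior mode — the MAP estimate.

-2.314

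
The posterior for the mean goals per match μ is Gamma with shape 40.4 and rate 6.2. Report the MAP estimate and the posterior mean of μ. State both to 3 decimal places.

MAP estimate = 6.355, posterior mean = 6.516

Mode = (α−1)/β = 39.4/6.2 = 6.355.
Mean = α/β = 40.4/6.2 = 6.516.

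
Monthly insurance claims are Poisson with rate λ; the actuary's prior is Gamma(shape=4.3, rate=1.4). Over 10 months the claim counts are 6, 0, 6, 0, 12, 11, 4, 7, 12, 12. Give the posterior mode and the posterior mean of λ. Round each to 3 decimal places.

MAP: 6.430. Posterior mean: 6.518.

Σ counts = 70. Posterior: Gamma(shape = 4.3+70 = 74.3, rate = 1.4+10 = 11.4).
Mode = (α−1)/β = 73.3/11.4 = 6.430.
Mean = α/β = 74.3/11.4 = 6.518.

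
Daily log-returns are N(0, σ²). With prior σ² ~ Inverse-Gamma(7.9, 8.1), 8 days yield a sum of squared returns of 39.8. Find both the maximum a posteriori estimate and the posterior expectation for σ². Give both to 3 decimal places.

Posterior: Inverse-Gamma(shape = 7.9+8/2 = 11.9, scale = 8.1+39.8/2 = 28.0).
Mode = β/(α+1) = 28.0/12.9 = 2.171.
Mean = β/(α−1) = 28.0/10.9 = 2.569.
The posterior is right-skewed, so the mean exceeds the mode.

maximum a posteriori estimate = 2.171, posterior expectation = 2.569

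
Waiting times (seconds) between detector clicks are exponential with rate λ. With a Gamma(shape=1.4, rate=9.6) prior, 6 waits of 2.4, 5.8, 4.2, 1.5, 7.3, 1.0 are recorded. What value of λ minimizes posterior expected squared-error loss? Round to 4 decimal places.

Σ times = 22.2. Posterior: Gamma(shape = 1.4+6 = 7.4, rate = 9.6+22.2 = 31.8).
Mode = (α−1)/β = 6.4/31.8 = 0.2013.
Mean = α/β = 7.4/31.8 = 0.2327.
Squared-error loss ⇒ the optimal estimator is the posterior mean.

0.2327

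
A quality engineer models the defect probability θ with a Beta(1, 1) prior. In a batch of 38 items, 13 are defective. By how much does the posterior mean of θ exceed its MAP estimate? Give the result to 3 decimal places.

0.008

Posterior: Beta(1+13, 1+25) = Beta(14, 26).
Mode = (14−1)/(14+26−2) = 13/38 = 0.342.
Mean = 14/(14+26) = 14/40 = 0.350.
Difference = 0.350 − 0.342 = 0.008.
The mean is pulled above the mode by the posterior's right skew.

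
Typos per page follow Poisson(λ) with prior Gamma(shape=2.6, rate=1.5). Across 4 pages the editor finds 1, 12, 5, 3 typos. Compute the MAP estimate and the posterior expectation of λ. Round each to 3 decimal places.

MAP = 4.109, posterior mean = 4.291

Σ counts = 21. Posterior: Gamma(shape = 2.6+21 = 23.6, rate = 1.5+4 = 5.5).
Mode = (α−1)/β = 22.6/5.5 = 4.109.
Mean = α/β = 23.6/5.5 = 4.291.
The mean is pulled above the mode by the posterior's right skew.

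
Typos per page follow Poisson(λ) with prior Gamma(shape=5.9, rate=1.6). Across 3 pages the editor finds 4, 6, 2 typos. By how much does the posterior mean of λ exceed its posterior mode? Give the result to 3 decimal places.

Σ counts = 12. Posterior: Gamma(shape = 5.9+12 = 17.9, rate = 1.6+3 = 4.6).
Mode = (α−1)/β = 16.9/4.6 = 3.674.
Mean = α/β = 17.9/4.6 = 3.891.
Difference = 3.891 − 3.674 = 0.217.
Right-skewed posterior ⇒ mode < mean.

0.217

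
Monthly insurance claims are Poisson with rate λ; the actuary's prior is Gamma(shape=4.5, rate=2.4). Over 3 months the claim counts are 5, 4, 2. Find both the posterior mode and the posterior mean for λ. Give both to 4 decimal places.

Σ counts = 11. Posterior: Gamma(shape = 4.5+11 = 15.5, rate = 2.4+3 = 5.4).
Mode = (α−1)/β = 14.5/5.4 = 2.6852.
Mean = α/β = 15.5/5.4 = 2.8704.
Mean > mode: the posterior has a right tail.

posterior mode = 2.6852, posterior mean = 2.8704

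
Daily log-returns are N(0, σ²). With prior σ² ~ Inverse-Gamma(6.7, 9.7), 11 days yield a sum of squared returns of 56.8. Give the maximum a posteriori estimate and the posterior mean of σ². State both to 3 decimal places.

maximum a posteriori estimate = 2.886, posterior mean = 3.402

Posterior: Inverse-Gamma(shape = 6.7+11/2 = 12.2, scale = 9.7+56.8/2 = 38.1).
Mode = β/(α+1) = 38.1/13.2 = 2.886.
Mean = β/(α−1) = 38.1/11.2 = 3.402.
Right-skewed posterior ⇒ mode < mean.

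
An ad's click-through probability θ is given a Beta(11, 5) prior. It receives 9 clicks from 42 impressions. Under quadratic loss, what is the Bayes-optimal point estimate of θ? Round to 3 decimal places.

0.345

Posterior: Beta(11+9, 5+33) = Beta(20, 38).
Mode = (20−1)/(20+38−2) = 19/56 = 0.339.
Mean = 20/(20+38) = 20/58 = 0.345.
Quadratic loss ⇒ the optimal estimator is the posterior mean.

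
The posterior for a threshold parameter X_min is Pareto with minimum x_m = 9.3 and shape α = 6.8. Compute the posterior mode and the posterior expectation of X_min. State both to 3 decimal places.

The Pareto density is strictly decreasing on [x_m, ∞), so the mode is x_m = 9.300.
Mean = α·x_m/(α−1) = 6.8·9.3/5.8 = 10.903.
The posterior is right-skewed, so the mean exceeds the mode.

posterior mode = 9.300, posterior expectation = 10.903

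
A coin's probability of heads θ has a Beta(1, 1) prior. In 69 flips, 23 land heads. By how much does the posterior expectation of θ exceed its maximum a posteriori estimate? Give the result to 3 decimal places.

0.005

Posterior: Beta(1+23, 1+46) = Beta(24, 47).
Mode = (24−1)/(24+47−2) = 23/69 = 0.333.
With a flat prior the MAP equals the MLE, 23/69.
Mean = 24/(24+47) = 24/71 = 0.338.
Difference = 0.338 − 0.333 = 0.005.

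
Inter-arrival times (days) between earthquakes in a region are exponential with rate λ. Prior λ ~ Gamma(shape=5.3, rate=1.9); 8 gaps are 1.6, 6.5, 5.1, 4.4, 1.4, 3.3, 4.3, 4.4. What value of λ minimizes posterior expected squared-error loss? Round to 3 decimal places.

0.404

Σ times = 31.0. Posterior: Gamma(shape = 5.3+8 = 13.3, rate = 1.9+31.0 = 32.9).
Mode = (α−1)/β = 12.3/32.9 = 0.374.
Mean = α/β = 13.3/32.9 = 0.404.
Squared-error loss ⇒ the optimal estimator is the posterior mean.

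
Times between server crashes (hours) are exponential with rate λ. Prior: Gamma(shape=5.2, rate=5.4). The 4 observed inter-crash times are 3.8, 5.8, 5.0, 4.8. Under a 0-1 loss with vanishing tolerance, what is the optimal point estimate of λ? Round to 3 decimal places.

Σ times = 19.4. Posterior: Gamma(shape = 5.2+4 = 9.2, rate = 5.4+19.4 = 24.8).
Mode = (α−1)/β = 8.2/24.8 = 0.331.
Mean = α/β = 9.2/24.8 = 0.371.
This is the posterior mode — the MAP estimate.

0.331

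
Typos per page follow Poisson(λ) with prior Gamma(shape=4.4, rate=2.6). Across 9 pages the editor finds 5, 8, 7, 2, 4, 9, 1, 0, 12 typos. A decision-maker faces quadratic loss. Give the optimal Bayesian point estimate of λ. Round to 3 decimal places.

Σ counts = 48. Posterior: Gamma(shape = 4.4+48 = 52.4, rate = 2.6+9 = 11.6).
Mode = (α−1)/β = 51.4/11.6 = 4.431.
Mean = α/β = 52.4/11.6 = 4.517.
Quadratic loss ⇒ the optimal estimator is the posterior mean.

4.517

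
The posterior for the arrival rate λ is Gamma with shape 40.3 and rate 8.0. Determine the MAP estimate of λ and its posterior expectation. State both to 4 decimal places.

λ_MAP = 4.9125, E[λ|data] = 5.0375

Mode = (α−1)/β = 39.3/8.0 = 4.9125.
Mean = α/β = 40.3/8.0 = 5.0375.
Mean > mode: the posterior has a right tail.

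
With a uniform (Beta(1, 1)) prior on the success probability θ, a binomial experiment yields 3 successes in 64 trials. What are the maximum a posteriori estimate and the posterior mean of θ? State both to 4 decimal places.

Posterior: Beta(1+3, 1+61) = Beta(4, 62).
Mode = (4−1)/(4+62−2) = 3/64 = 0.0469.
With a flat prior the MAP equals the MLE, 3/64.
Mean = 4/(4+62) = 4/66 = 0.0606.

maximum a posteriori estimate = 0.0469, posterior mean = 0.0606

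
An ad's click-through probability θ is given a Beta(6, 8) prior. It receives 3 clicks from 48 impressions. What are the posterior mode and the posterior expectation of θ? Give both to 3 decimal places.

θ_MAP = 0.133, E[θ|data] = 0.145

Posterior: Beta(6+3, 8+45) = Beta(9, 53).
Mode = (9−1)/(9+53−2) = 8/60 = 0.133.
Mean = 9/(9+53) = 9/62 = 0.145.
Mean > mode: the posterior has a right tail.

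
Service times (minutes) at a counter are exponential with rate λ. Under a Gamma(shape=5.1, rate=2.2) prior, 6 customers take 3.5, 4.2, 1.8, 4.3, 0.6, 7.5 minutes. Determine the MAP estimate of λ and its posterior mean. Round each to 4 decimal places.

Σ times = 21.9. Posterior: Gamma(shape = 5.1+6 = 11.1, rate = 2.2+21.9 = 24.1).
Mode = (α−1)/β = 10.1/24.1 = 0.4191.
Mean = α/β = 11.1/24.1 = 0.4606.
Mean > mode: the posterior has a right tail.

MAP estimate = 0.4191, posterior mean = 0.4606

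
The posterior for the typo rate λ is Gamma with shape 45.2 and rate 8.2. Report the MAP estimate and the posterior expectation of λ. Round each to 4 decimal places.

Mode = (α−1)/β = 44.2/8.2 = 5.3902.
Mean = α/β = 45.2/8.2 = 5.5122.

MAP = 5.3902; posterior mean = 5.5122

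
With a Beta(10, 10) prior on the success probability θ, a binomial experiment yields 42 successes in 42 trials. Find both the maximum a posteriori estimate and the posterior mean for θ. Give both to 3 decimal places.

maximum a posteriori estimate = 0.850, posterior mean = 0.839

Posterior: Beta(10+42, 10+0) = Beta(52, 10).
Mode = (52−1)/(52+10−2) = 51/60 = 0.850.
Mean = 52/(52+10) = 52/62 = 0.839.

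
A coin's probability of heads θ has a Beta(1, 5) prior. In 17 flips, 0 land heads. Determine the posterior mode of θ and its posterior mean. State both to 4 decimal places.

θ_MAP = 0.0000, E[θ|data] = 0.0435

Posterior: Beta(1+0, 5+17) = Beta(1, 22).
Since α = 1 ≤ 1 and β > 1, the Beta density is monotone decreasing on [0,1]; the mode is at 0.
Mean = 1/(1+22) = 0.0435.
The posterior is right-skewed, so the mean exceeds the mode.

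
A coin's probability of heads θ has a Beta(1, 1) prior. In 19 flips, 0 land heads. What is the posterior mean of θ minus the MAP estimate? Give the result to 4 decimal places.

Posterior: Beta(1+0, 1+19) = Beta(1, 20).
Since α = 1 ≤ 1 and β > 1, the Beta density is monotone decreasing on [0,1]; the mode is at 0.
Mean = 1/(1+20) = 0.0476.
Difference = 0.0476 − 0.0000 = 0.0476.
The mean is pulled above the mode by the posterior's right skew.

0.0476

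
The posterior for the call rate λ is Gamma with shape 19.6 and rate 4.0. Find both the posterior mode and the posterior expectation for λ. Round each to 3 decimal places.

Mode = (α−1)/β = 18.6/4.0 = 4.650.
Mean = α/β = 19.6/4.0 = 4.900.

posterior mode = 4.650, posterior expectation = 4.900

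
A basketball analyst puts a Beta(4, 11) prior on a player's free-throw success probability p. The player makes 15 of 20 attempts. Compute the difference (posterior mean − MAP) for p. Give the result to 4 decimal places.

-0.0026

Posterior: Beta(4+15, 11+5) = Beta(19, 16).
Mode = (19−1)/(19+16−2) = 18/33 = 0.5455.
Mean = 19/(19+16) = 19/35 = 0.5429.
Difference = 0.5429 − 0.5455 = -0.0026.
The mean is pulled below the mode by the posterior's left skew.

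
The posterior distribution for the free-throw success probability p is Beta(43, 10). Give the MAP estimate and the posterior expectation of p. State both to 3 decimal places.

Mode = (43−1)/(43+10−2) = 42/51 = 0.824.
Mean = 43/(43+10) = 43/53 = 0.811.
The mean is pulled below the mode by the posterior's left skew.

p_MAP = 0.824, E[p|data] = 0.811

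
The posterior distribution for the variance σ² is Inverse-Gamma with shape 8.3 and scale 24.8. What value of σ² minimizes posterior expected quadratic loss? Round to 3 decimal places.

Mode = β/(α+1) = 24.8/9.3 = 2.667.
Mean = β/(α−1) = 24.8/7.3 = 3.397.
Quadratic loss ⇒ the optimal estimator is the posterior mean.

3.397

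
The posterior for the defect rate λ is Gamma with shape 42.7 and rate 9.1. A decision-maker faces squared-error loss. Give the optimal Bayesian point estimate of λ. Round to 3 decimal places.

4.692

Mode = (α−1)/β = 41.7/9.1 = 4.582.
Mean = α/β = 42.7/9.1 = 4.692.
Squared-error loss ⇒ the optimal estimator is the posterior mean.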